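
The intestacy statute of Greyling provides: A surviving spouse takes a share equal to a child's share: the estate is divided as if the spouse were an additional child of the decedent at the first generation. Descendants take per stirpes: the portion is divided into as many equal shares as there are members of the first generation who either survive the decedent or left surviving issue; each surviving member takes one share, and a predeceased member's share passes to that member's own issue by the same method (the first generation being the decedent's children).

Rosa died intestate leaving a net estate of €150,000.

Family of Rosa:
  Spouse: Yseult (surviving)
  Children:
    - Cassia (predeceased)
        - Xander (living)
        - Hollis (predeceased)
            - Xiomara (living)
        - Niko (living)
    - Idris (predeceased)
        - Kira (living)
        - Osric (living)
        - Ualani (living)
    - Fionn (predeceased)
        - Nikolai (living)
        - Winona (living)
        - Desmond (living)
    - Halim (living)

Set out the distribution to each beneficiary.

The spouse counts as an additional share at the children's level, so there are 5 primary shares of €30,000. Yseult takes one such share (€30,000).
The children's combined portion (€120,000) is divided into 4 shares of €30,000: Halim takes €30,000; Cassia's €30,000 share passes to Cassia's issue; Idris's €30,000 share passes to Idris's issue; Fionn's €30,000 share passes to Fionn's issue.
Cassia's share (€30,000) is divided into 3 shares of €10,000: Xander and Niko each take €10,000; Hollis's €10,000 share passes to Hollis's issue.
Hollis's share (€10,000) passes entirely to Xiomara.
Idris's share (€30,000) is divided into 3 shares of €10,000: Kira, Osric, and Ualani each take €10,000.
Fionn's share (€30,000) is divided into 3 shares of €10,000: Nikolai, Winona, and Desmond each take €10,000.

Yseult: €30,000; Xander: €10,000; Xiomara: €10,000; Niko: €10,000; Kira: €10,000; Osric: €10,000; Ualani: €10,000; Nikolai: €10,000; Winona: €10,000; Desmond: €10,000; Halim: €30,000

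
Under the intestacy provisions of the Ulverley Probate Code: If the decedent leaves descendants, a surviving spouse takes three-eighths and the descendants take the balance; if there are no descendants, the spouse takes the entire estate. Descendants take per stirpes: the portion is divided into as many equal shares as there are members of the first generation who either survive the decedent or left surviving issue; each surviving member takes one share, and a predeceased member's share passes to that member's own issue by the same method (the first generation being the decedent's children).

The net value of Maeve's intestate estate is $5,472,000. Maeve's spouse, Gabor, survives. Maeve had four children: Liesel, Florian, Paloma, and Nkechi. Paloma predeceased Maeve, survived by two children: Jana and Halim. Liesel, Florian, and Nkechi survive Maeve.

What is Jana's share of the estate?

Jana receives $427,500.

Gabor takes three-eighths of $5,472,000 = $2,052,000. The remaining $3,420,000 passes to the descendants.
The descendants' portion ($3,420,000) is divided into 4 shares of $855,000: Liesel, Florian, and Nkechi each take $855,000; Paloma's $855,000 share passes to Paloma's issue.
Paloma's share ($855,000) is divided into 2 shares of $427,500: Jana and Halim each take $427,500.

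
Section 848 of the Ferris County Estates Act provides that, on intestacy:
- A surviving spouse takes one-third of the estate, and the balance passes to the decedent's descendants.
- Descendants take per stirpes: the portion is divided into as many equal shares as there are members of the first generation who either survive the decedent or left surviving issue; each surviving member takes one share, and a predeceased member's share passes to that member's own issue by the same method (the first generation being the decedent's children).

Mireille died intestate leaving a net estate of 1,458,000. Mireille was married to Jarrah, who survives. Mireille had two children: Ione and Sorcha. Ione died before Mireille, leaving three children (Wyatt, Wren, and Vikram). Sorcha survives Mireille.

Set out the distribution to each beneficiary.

Jarrah: 486,000; Wyatt: 162,000; Wren: 162,000; Vikram: 162,000; Sorcha: 486,000

Jarrah takes one-third of 1,458,000 = 486,000. The remaining 972,000 passes to the descendants.
The descendants' portion (972,000) is divided into 2 shares of 486,000: Sorcha takes 486,000; Ione's 486,000 share passes to Ione's issue.
Ione's share (486,000) is divided into 3 shares of 162,000: Wyatt, Wren, and Vikram each take 162,000.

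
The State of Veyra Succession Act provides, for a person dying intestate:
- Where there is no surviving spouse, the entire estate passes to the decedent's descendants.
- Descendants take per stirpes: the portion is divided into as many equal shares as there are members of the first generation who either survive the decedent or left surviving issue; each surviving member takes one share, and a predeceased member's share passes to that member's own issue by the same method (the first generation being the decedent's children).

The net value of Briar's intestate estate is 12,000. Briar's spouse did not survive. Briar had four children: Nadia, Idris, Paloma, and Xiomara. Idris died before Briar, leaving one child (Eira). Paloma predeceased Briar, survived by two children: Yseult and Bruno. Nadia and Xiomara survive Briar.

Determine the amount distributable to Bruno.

Bruno receives 1,500.

The entire 12,000 passes to the descendants.
That amount (12,000) is divided into 4 shares of 3,000: Nadia and Xiomara each take 3,000; Idris's 3,000 share passes to Idris's issue; Paloma's 3,000 share passes to Paloma's issue.
Idris's share (3,000) passes entirely to Eira.
Paloma's share (3,000) is divided into 2 shares of 1,500: Yseult and Bruno each take 1,500.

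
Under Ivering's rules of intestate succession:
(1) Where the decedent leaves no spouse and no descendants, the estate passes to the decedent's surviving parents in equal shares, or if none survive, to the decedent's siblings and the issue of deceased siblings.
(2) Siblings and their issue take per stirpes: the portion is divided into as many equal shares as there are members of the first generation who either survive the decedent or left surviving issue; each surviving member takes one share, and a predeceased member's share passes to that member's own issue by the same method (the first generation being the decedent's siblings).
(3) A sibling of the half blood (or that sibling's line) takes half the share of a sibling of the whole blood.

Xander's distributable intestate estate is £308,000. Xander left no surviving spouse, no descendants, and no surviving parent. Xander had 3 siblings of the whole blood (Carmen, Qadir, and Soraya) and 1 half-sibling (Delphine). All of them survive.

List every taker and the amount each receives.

The entire £308,000 passes to the siblings and their issue.
Counting each half-blood sibling's line as half a unit, there are 7/2 units in £308,000, so one unit is £88,000. Whole-blood lines (Carmen, Qadir, and Soraya) take £88,000 each; half-blood lines (Delphine) take £44,000 each.

Carmen: £88,000; Qadir: £88,000; Soraya: £88,000; Delphine: £44,000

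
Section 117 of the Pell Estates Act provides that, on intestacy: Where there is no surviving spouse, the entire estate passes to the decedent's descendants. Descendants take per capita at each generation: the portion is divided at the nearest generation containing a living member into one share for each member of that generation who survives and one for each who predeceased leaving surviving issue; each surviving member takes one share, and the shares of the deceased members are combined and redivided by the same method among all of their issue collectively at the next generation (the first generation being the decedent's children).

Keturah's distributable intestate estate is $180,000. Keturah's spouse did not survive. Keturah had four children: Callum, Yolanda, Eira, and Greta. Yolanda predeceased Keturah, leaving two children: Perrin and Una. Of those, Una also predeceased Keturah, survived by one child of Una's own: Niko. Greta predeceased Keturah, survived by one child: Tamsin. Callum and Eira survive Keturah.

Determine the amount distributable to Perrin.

The entire $180,000 passes to the descendants.
That amount ($180,000) is divided at the children's generation into 4 shares of $45,000. Callum and Eira each take $45,000. The 2 shares of the deceased (Yolanda and Greta) are combined into a pool of $90,000.
That pool ($90,000) is divided at the grandchildren's generation into 3 shares of $30,000. Perrin and Tamsin each take $30,000. The remaining share for the deceased Una ($30,000) is carried to the next generation.
That pool ($30,000) passes entirely to Niko, the sole taker at the great-grandchildren's generation.

Perrin receives $30,000.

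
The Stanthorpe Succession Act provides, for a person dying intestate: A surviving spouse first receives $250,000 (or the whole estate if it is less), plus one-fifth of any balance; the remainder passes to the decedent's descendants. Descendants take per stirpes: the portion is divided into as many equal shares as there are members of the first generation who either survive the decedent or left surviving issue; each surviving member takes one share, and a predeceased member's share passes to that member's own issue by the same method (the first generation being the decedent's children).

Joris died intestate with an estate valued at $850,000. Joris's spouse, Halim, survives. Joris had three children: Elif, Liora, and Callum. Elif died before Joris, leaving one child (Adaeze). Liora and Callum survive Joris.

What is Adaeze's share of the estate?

Adaeze receives $160,000.

Halim first takes $250,000, leaving a balance of $600,000. Halim then takes one-fifth of the balance ($120,000), for a total of $370,000. The remaining $480,000 passes to the descendants.
The descendants' portion ($480,000) is divided into 3 shares of $160,000: Liora and Callum each take $160,000; Elif's $160,000 share passes to Elif's issue.
Elif's share ($160,000) passes entirely to Adaeze.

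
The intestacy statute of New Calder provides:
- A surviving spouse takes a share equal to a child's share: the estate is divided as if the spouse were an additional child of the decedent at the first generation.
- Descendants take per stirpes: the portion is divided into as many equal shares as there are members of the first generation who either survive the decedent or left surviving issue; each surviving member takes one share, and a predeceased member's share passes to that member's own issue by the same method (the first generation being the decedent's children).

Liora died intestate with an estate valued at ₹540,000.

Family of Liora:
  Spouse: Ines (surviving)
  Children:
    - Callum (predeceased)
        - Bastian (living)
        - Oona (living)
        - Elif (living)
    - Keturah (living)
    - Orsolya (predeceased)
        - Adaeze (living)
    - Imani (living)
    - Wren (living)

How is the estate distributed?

The spouse counts as an additional share at the children's level, so there are 6 primary shares of ₹90,000. Ines takes one such share (₹90,000).
The children's combined portion (₹450,000) is divided into 5 shares of ₹90,000: Keturah, Imani, and Wren each take ₹90,000; Callum's ₹90,000 share passes to Callum's issue; Orsolya's ₹90,000 share passes to Orsolya's issue.
Callum's share (₹90,000) is divided into 3 shares of ₹30,000: Bastian, Oona, and Elif each take ₹30,000.
Orsolya's share (₹90,000) passes entirely to Adaeze.

Ines: ₹90,000; Bastian: ₹30,000; Oona: ₹30,000; Elif: ₹30,000; Keturah: ₹90,000; Adaeze: ₹90,000; Imani: ₹90,000; Wren: ₹90,000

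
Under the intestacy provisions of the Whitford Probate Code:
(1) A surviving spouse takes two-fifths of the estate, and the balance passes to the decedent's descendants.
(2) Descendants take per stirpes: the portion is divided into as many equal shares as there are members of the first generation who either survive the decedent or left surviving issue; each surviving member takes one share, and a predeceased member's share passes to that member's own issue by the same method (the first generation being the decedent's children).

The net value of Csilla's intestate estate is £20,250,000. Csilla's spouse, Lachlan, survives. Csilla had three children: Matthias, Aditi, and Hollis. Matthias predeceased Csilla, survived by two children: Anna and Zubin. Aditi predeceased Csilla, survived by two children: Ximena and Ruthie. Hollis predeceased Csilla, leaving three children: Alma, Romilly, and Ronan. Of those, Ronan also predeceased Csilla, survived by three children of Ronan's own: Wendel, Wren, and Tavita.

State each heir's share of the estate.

Lachlan takes two-fifths of £20,250,000 = £8,100,000. The remaining £12,150,000 passes to the descendants.
The descendants' portion (£12,150,000) is divided into 3 shares of £4,050,000: Matthias's £4,050,000 share passes to Matthias's issue; Aditi's £4,050,000 share passes to Aditi's issue; Hollis's £4,050,000 share passes to Hollis's issue.
Matthias's share (£4,050,000) is divided into 2 shares of £2,025,000: Anna and Zubin each take £2,025,000.
Aditi's share (£4,050,000) is divided into 2 shares of £2,025,000: Ximena and Ruthie each take £2,025,000.
Hollis's share (£4,050,000) is divided into 3 shares of £1,350,000: Alma and Romilly each take £1,350,000; Ronan's £1,350,000 share passes to Ronan's issue.
Ronan's share (£1,350,000) is divided into 3 shares of £450,000: Wendel, Wren, and Tavita each take £450,000.

Lachlan: £8,100,000; Anna: £2,025,000; Zubin: £2,025,000; Ximena: £2,025,000; Ruthie: £2,025,000; Alma: £1,350,000; Romilly: £1,350,000; Wendel: £450,000; Wren: £450,000; Tavita: £450,000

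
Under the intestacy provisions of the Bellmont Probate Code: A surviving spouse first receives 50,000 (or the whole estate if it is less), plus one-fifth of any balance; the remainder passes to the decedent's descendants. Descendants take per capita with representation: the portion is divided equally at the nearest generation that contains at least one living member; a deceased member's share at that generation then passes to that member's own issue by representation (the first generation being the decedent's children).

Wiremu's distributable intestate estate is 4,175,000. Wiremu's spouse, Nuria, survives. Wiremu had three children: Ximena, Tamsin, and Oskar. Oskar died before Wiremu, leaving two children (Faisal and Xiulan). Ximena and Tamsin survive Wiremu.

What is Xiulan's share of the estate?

Nuria first takes 50,000, leaving a balance of 4,125,000. Nuria then takes one-fifth of the balance (825,000), for a total of 875,000. The remaining 3,300,000 passes to the descendants.
The descendants' portion (3,300,000) is divided into 3 shares of 1,100,000: Ximena and Tamsin each take 1,100,000; Oskar's 1,100,000 share passes to Oskar's issue.
Oskar's share (1,100,000) is divided into 2 shares of 550,000: Faisal and Xiulan each take 550,000.

Xiulan receives 550,000.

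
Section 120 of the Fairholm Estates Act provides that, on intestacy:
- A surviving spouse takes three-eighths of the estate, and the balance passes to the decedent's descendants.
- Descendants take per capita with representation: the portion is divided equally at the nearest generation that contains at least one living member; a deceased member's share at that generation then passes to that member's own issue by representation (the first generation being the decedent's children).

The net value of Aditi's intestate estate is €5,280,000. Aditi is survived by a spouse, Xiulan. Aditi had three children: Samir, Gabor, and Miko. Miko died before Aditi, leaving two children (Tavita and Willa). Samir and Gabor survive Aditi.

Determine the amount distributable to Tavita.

Xiulan takes three-eighths of €5,280,000 = €1,980,000. The remaining €3,300,000 passes to the descendants.
The descendants' portion (€3,300,000) is divided into 3 shares of €1,100,000: Samir and Gabor each take €1,100,000; Miko's €1,100,000 share passes to Miko's issue.
Miko's share (€1,100,000) is divided into 2 shares of €550,000: Tavita and Willa each take €550,000.

Tavita receives €550,000.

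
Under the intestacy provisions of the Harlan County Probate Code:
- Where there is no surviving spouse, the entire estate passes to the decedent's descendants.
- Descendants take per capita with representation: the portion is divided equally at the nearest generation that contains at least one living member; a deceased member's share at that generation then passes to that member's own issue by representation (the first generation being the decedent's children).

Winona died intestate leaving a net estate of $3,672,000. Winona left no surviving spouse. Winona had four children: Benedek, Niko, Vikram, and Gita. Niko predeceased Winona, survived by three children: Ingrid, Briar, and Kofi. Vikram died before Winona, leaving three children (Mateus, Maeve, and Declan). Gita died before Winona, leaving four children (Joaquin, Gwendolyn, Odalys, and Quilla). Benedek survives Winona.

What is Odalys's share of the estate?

Odalys receives $229,500.

The entire $3,672,000 passes to the descendants.
That amount ($3,672,000) is divided into 4 shares of $918,000: Benedek takes $918,000; Niko's $918,000 share passes to Niko's issue; Vikram's $918,000 share passes to Vikram's issue; Gita's $918,000 share passes to Gita's issue.
Niko's share ($918,000) is divided into 3 shares of $306,000: Ingrid, Briar, and Kofi each take $306,000.
Vikram's share ($918,000) is divided into 3 shares of $306,000: Mateus, Maeve, and Declan each take $306,000.
Gita's share ($918,000) is divided into 4 shares of $229,500: Joaquin, Gwendolyn, Odalys, and Quilla each take $229,500.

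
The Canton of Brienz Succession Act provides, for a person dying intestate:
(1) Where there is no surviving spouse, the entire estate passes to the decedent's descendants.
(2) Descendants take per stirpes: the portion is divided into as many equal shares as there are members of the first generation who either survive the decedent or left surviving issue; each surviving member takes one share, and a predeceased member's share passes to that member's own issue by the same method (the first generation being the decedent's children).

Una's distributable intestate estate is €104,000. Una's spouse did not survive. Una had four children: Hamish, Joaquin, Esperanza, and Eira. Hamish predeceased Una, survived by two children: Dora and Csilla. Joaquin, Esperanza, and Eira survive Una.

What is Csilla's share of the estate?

Csilla receives €13,000.

The entire €104,000 passes to the descendants.
That amount (€104,000) is divided into 4 shares of €26,000: Joaquin, Esperanza, and Eira each take €26,000; Hamish's €26,000 share passes to Hamish's issue.
Hamish's share (€26,000) is divided into 2 shares of €13,000: Dora and Csilla each take €13,000.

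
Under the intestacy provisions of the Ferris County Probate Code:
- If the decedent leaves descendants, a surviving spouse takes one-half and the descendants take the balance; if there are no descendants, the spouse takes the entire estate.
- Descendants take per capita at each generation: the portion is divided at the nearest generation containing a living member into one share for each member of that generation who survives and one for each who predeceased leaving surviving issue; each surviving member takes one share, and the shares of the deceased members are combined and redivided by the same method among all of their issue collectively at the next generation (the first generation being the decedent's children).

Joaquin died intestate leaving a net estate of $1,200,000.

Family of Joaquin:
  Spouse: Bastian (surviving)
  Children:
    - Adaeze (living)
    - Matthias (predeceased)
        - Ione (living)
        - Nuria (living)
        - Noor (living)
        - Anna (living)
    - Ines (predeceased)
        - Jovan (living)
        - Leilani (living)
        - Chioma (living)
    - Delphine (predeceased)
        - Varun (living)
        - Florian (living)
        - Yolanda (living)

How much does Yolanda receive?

Yolanda receives $45,000.

Bastian takes one-half of $1,200,000 = $600,000. The remaining $600,000 passes to the descendants.
The descendants' portion ($600,000) is divided at the children's generation into 4 shares of $150,000. Adaeze takes $150,000. The 3 shares of the deceased (Matthias, Ines, and Delphine) are combined into a pool of $450,000.
That pool ($450,000) is divided at the grandchildren's generation equally among Ione, Nuria, Noor, Anna, Jovan, Leilani, Chioma, Varun, Florian, and Yolanda: $45,000 each.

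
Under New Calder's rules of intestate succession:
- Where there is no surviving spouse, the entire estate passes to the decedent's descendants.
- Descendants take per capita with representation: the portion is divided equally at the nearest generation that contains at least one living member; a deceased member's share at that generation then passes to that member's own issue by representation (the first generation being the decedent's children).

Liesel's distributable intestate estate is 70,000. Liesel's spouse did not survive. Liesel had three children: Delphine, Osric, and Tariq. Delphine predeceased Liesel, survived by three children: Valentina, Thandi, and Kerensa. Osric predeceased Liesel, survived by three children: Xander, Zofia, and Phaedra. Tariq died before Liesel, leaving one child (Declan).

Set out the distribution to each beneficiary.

The entire 70,000 passes to the descendants.
No child survives, so the initial division is made at the grandchildren's generation.
That amount (70,000) is divided into 7 shares of 10,000: Valentina, Thandi, Kerensa, Xander, Zofia, Phaedra, and Declan each take 10,000.

Valentina: 10,000; Thandi: 10,000; Kerensa: 10,000; Xander: 10,000; Zofia: 10,000; Phaedra: 10,000; Declan: 10,000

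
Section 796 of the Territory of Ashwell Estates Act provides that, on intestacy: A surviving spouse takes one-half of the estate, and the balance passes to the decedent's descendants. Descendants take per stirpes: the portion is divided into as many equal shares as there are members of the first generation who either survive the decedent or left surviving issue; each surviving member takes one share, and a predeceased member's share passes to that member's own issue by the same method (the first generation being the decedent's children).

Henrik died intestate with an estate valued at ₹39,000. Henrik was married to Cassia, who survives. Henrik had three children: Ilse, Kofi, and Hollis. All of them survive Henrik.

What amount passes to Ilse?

Cassia takes one-half of ₹39,000 = ₹19,500. The remaining ₹19,500 passes to the descendants.
The descendants' portion (₹19,500) is divided into 3 shares of ₹6,500: Ilse, Kofi, and Hollis each take ₹6,500.

Ilse receives ₹6,500.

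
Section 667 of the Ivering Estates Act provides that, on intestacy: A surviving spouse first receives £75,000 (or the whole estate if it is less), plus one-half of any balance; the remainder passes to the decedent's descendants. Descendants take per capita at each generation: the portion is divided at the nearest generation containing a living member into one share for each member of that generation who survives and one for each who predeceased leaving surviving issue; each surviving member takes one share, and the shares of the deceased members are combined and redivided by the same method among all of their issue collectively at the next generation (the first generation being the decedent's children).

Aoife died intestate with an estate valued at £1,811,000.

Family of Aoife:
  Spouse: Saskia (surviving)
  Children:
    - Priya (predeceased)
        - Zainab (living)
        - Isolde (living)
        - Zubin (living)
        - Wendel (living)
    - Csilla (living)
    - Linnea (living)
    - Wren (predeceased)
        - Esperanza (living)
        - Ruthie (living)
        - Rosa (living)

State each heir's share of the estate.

Saskia: £943,000; Zainab: £62,000; Isolde: £62,000; Zubin: £62,000; Wendel: £62,000; Csilla: £217,000; Linnea: £217,000; Esperanza: £62,000; Ruthie: £62,000; Rosa: £62,000

Saskia first takes £75,000, leaving a balance of £1,736,000. Saskia then takes one-half of the balance (£868,000), for a total of £943,000. The remaining £868,000 passes to the descendants.
The descendants' portion (£868,000) is divided at the children's generation into 4 shares of £217,000. Csilla and Linnea each take £217,000. The 2 shares of the deceased (Priya and Wren) are combined into a pool of £434,000.
That pool (£434,000) is divided at the grandchildren's generation equally among Zainab, Isolde, Zubin, Wendel, Esperanza, Ruthie, and Rosa: £62,000 each.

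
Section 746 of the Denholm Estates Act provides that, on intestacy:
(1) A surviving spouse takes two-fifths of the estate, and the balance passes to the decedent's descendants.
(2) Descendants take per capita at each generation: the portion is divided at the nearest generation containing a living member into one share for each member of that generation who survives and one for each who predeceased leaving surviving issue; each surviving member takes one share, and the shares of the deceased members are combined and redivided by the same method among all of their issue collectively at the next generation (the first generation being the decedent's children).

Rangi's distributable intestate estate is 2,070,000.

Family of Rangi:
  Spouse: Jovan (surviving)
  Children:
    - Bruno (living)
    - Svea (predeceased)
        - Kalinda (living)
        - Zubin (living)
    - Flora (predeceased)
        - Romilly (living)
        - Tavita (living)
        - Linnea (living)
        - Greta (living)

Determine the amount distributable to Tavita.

Jovan takes two-fifths of 2,070,000 = 828,000. The remaining 1,242,000 passes to the descendants.
The descendants' portion (1,242,000) is divided at the children's generation into 3 shares of 414,000. Bruno takes 414,000. The 2 shares of the deceased (Svea and Flora) are combined into a pool of 828,000.
That pool (828,000) is divided at the grandchildren's generation equally among Kalinda, Zubin, Romilly, Tavita, Linnea, and Greta: 138,000 each.

Tavita receives 138,000.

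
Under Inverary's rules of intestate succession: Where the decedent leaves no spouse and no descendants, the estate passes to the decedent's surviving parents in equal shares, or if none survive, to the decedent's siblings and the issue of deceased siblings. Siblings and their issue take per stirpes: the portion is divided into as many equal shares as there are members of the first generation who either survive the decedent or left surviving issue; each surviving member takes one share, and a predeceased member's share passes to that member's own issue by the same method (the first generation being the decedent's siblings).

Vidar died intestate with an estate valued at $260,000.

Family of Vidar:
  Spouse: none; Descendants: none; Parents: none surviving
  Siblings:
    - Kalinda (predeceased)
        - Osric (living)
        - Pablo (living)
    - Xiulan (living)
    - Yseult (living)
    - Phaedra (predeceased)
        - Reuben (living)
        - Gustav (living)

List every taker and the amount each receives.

The entire $260,000 passes to the siblings and their issue.
That amount ($260,000) is divided into 4 shares of $65,000: Xiulan and Yseult each take $65,000; Kalinda's $65,000 share passes to Kalinda's issue; Phaedra's $65,000 share passes to Phaedra's issue.
Kalinda's share ($65,000) is divided into 2 shares of $32,500: Osric and Pablo each take $32,500.
Phaedra's share ($65,000) is divided into 2 shares of $32,500: Reuben and Gustav each take $32,500.

Osric: $32,500; Pablo: $32,500; Xiulan: $65,000; Yseult: $65,000; Reuben: $32,500; Gustav: $32,500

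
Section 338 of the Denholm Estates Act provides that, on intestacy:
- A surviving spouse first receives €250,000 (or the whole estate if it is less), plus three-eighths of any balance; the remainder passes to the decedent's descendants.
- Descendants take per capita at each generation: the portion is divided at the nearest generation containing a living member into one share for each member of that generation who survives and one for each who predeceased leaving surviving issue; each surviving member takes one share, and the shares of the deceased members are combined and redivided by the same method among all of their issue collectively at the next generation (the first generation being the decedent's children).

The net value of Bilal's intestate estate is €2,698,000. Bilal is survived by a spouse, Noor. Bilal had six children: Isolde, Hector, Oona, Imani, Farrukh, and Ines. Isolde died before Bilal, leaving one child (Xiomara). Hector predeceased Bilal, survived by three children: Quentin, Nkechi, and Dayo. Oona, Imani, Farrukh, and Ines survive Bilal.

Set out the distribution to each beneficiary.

Noor: €1,168,000; Xiomara: €127,500; Quentin: €127,500; Nkechi: €127,500; Dayo: €127,500; Oona: €255,000; Imani: €255,000; Farrukh: €255,000; Ines: €255,000

Noor first takes €250,000, leaving a balance of €2,448,000. Noor then takes three-eighths of the balance (€918,000), for a total of €1,168,000. The remaining €1,530,000 passes to the descendants.
The descendants' portion (€1,530,000) is divided at the children's generation into 6 shares of €255,000. Oona, Imani, Farrukh, and Ines each take €255,000. The 2 shares of the deceased (Isolde and Hector) are combined into a pool of €510,000.
That pool (€510,000) is divided at the grandchildren's generation equally among Xiomara, Quentin, Nkechi, and Dayo: €127,500 each.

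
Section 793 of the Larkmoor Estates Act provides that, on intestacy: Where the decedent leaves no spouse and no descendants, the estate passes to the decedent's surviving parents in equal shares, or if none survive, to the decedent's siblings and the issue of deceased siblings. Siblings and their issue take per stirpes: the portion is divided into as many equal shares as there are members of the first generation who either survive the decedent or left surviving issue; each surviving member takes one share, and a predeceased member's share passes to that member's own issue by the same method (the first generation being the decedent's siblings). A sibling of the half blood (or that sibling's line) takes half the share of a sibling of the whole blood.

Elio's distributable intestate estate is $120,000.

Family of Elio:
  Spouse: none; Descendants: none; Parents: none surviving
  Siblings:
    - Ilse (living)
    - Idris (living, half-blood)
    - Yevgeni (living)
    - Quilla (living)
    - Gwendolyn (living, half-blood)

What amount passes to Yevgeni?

Yevgeni receives $30,000.

The entire $120,000 passes to the siblings and their issue.
Counting each half-blood sibling's line as half a unit, there are 4 units in $120,000, so one unit is $30,000. Whole-blood lines (Ilse, Yevgeni, and Quilla) take $30,000 each; half-blood lines (Idris and Gwendolyn) take $15,000 each.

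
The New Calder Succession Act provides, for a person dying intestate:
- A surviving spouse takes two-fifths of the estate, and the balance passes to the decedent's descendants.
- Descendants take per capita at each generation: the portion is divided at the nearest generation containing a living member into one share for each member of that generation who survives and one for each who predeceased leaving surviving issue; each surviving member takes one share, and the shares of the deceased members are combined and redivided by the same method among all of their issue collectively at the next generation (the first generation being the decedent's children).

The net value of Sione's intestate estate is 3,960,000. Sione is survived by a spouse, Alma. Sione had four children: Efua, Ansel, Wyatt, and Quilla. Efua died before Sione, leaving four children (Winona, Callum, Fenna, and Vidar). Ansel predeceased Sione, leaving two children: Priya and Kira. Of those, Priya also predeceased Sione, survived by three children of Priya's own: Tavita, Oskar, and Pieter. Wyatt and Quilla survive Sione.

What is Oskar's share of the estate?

Oskar receives 66,000.

Alma takes two-fifths of 3,960,000 = 1,584,000. The remaining 2,376,000 passes to the descendants.
The descendants' portion (2,376,000) is divided at the children's generation into 4 shares of 594,000. Wyatt and Quilla each take 594,000. The 2 shares of the deceased (Efua and Ansel) are combined into a pool of 1,188,000.
That pool (1,188,000) is divided at the grandchildren's generation into 6 shares of 198,000. Winona, Callum, Fenna, Vidar, and Kira each take 198,000. The remaining share for the deceased Priya (198,000) is carried to the next generation.
That pool (198,000) is divided at the great-grandchildren's generation equally among Tavita, Oskar, and Pieter: 66,000 each.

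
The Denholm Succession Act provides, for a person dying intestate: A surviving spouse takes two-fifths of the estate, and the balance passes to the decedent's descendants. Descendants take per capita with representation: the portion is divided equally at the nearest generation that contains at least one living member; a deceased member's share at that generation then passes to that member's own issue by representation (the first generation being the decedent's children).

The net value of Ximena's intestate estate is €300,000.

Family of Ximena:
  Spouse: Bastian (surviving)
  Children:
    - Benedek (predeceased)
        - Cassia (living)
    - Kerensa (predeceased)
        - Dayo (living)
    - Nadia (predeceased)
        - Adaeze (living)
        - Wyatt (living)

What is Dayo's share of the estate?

Bastian takes two-fifths of €300,000 = €120,000. The remaining €180,000 passes to the descendants.
No child survives, so the initial division is made at the grandchildren's generation.
The descendants' portion (€180,000) is divided into 4 shares of €45,000: Cassia, Dayo, Adaeze, and Wyatt each take €45,000.

Dayo receives €45,000.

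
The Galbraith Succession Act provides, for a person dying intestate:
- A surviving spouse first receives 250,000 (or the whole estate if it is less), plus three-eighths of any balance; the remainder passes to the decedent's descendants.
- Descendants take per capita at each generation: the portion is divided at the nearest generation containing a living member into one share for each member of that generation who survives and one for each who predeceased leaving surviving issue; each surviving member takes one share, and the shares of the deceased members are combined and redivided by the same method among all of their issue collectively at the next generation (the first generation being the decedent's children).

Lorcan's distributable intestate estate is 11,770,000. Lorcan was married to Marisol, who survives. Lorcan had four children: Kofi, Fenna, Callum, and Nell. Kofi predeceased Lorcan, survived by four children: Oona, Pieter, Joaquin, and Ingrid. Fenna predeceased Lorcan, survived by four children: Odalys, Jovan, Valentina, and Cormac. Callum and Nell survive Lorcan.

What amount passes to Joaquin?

Marisol first takes 250,000, leaving a balance of 11,520,000. Marisol then takes three-eighths of the balance (4,320,000), for a total of 4,570,000. The remaining 7,200,000 passes to the descendants.
The descendants' portion (7,200,000) is divided at the children's generation into 4 shares of 1,800,000. Callum and Nell each take 1,800,000. The 2 shares of the deceased (Kofi and Fenna) are combined into a pool of 3,600,000.
That pool (3,600,000) is divided at the grandchildren's generation equally among Oona, Pieter, Joaquin, Ingrid, Odalys, Jovan, Valentina, and Cormac: 450,000 each.

Joaquin receives 450,000.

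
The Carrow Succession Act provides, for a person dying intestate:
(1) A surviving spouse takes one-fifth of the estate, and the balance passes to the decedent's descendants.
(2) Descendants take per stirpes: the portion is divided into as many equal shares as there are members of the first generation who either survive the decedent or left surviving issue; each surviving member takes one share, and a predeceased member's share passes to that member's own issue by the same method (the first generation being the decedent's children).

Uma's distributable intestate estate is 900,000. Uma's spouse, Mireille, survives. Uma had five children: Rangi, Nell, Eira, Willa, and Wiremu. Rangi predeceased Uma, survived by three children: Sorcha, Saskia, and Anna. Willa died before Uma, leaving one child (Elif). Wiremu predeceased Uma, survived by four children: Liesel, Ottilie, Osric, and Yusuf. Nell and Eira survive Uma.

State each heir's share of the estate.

Mireille: 180,000; Sorcha: 48,000; Saskia: 48,000; Anna: 48,000; Nell: 144,000; Eira: 144,000; Elif: 144,000; Liesel: 36,000; Ottilie: 36,000; Osric: 36,000; Yusuf: 36,000

Mireille takes one-fifth of 900,000 = 180,000. The remaining 720,000 passes to the descendants.
The descendants' portion (720,000) is divided into 5 shares of 144,000: Nell and Eira each take 144,000; Rangi's 144,000 share passes to Rangi's issue; Willa's 144,000 share passes to Willa's issue; Wiremu's 144,000 share passes to Wiremu's issue.
Rangi's share (144,000) is divided into 3 shares of 48,000: Sorcha, Saskia, and Anna each take 48,000.
Willa's share (144,000) passes entirely to Elif.
Wiremu's share (144,000) is divided into 4 shares of 36,000: Liesel, Ottilie, Osric, and Yusuf each take 36,000.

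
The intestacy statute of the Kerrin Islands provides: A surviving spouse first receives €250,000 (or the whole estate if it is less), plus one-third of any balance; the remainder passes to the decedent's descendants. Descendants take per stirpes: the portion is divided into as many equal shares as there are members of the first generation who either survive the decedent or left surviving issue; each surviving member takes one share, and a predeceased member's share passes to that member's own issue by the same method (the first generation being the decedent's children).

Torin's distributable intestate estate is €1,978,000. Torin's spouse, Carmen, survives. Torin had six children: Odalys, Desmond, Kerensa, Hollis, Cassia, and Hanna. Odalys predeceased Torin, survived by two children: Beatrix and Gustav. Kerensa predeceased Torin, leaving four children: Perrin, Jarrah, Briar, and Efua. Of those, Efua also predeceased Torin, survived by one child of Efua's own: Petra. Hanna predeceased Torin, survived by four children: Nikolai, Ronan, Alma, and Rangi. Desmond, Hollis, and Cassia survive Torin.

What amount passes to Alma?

Carmen first takes €250,000, leaving a balance of €1,728,000. Carmen then takes one-third of the balance (€576,000), for a total of €826,000. The remaining €1,152,000 passes to the descendants.
The descendants' portion (€1,152,000) is divided into 6 shares of €192,000: Desmond, Hollis, and Cassia each take €192,000; Odalys's €192,000 share passes to Odalys's issue; Kerensa's €192,000 share passes to Kerensa's issue; Hanna's €192,000 share passes to Hanna's issue.
Odalys's share (€192,000) is divided into 2 shares of €96,000: Beatrix and Gustav each take €96,000.
Kerensa's share (€192,000) is divided into 4 shares of €48,000: Perrin, Jarrah, and Briar each take €48,000; Efua's €48,000 share passes to Efua's issue.
Efua's share (€48,000) passes entirely to Petra.
Hanna's share (€192,000) is divided into 4 shares of €48,000: Nikolai, Ronan, Alma, and Rangi each take €48,000.

Alma receives €48,000.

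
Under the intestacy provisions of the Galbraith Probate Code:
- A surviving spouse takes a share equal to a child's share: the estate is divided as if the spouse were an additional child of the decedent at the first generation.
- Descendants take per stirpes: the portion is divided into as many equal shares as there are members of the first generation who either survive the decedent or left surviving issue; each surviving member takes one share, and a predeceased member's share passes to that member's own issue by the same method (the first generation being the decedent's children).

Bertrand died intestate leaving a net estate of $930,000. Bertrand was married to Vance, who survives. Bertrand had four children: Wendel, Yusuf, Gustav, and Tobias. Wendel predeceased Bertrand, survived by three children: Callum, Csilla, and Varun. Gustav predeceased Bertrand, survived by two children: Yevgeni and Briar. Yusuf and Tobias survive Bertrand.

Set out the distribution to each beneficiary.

The spouse counts as an additional share at the children's level, so there are 5 primary shares of $186,000. Vance takes one such share ($186,000).
The children's combined portion ($744,000) is divided into 4 shares of $186,000: Yusuf and Tobias each take $186,000; Wendel's $186,000 share passes to Wendel's issue; Gustav's $186,000 share passes to Gustav's issue.
Wendel's share ($186,000) is divided into 3 shares of $62,000: Callum, Csilla, and Varun each take $62,000.
Gustav's share ($186,000) is divided into 2 shares of $93,000: Yevgeni and Briar each take $93,000.

Vance: $186,000; Callum: $62,000; Csilla: $62,000; Varun: $62,000; Yusuf: $186,000; Yevgeni: $93,000; Briar: $93,000; Tobias: $186,000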